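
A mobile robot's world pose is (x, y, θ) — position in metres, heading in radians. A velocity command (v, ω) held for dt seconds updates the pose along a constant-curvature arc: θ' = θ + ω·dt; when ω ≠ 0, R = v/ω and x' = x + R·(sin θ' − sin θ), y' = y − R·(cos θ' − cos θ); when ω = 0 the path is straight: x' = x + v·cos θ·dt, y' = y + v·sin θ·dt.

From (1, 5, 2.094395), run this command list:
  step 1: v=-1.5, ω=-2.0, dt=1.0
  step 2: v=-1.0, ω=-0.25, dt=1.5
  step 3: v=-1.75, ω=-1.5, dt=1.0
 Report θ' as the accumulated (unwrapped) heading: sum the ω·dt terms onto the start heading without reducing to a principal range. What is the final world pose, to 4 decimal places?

step 1: θ'=0.0944 (R=0.7500) → pose (0.4212, 3.8783, 0.0944)
step 2: θ'=-0.2806 (R=4.0000) → pose (-1.0636, 4.0170, -0.2806)
step 3: θ'=-1.7806 (R=1.1667) → pose (-1.8816, 5.3810, -1.7806)

(-1.8816, 5.3810, -1.7806)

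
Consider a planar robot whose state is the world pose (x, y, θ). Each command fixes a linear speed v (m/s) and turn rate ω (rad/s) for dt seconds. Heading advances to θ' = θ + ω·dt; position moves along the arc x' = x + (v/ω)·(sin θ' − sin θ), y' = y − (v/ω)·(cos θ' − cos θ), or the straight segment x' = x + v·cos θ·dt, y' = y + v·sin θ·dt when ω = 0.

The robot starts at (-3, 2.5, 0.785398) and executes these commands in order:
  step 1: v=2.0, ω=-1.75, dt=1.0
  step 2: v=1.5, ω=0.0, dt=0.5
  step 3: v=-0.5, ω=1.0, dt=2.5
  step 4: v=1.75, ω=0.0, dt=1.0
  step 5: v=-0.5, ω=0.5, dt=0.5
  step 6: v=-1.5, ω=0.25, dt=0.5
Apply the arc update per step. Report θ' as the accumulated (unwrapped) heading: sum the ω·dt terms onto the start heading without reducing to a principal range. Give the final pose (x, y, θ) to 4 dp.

step 1: θ'=-0.9646 (R=-1.1429) → pose (-1.2527, 2.3430, -0.9646)
step 2: θ'=-0.9646 (straight) → pose (-0.8253, 1.7266, -0.9646)
step 3: θ'=1.5354 (R=-0.5000) → pose (-1.7359, 1.4595, 1.5354)
step 4: θ'=1.5354 (straight) → pose (-1.6740, 3.2084, 1.5354)
step 5: θ'=1.7854 (R=-1.0000) → pose (-1.6517, 2.9600, 1.7854)
step 6: θ'=1.9104 (R=-6.0000) → pose (-1.4467, 2.2391, 1.9104)

(-1.4467, 2.2391, 1.9104)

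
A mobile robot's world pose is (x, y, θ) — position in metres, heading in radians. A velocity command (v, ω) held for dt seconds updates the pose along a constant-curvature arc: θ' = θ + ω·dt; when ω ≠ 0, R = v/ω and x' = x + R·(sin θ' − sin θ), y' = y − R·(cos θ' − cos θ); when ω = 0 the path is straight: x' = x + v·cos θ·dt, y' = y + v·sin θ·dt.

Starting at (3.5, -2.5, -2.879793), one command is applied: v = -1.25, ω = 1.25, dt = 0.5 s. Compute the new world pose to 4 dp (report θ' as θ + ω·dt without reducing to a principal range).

θ' = -2.8798 + 1.25·0.5 = -2.2548
R = v/ω = -1.25/1.25 = -1.0000
x' = 3.5 + -1.0000·(sin -2.2548 − sin -2.8798) = 4.0162
y' = -2.5 − -1.0000·(cos -2.2548 − cos -2.8798) = -2.1660

(4.0162, -2.1660, -2.2548)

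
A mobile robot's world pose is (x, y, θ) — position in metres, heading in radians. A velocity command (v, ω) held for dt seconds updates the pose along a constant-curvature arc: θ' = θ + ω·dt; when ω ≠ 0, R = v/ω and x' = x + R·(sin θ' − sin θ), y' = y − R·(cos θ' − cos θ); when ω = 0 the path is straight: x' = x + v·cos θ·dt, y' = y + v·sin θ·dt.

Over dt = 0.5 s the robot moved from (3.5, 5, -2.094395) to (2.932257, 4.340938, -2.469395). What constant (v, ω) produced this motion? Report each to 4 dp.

Δθ = -2.469395 − -2.094395 = -0.375000
ω = Δθ/dt = -0.375000/0.5 = -0.7500
R = −Δy/(cos θ' − cos θ) = -2.3333
v = R·ω = -2.3333·-0.7500 = 1.7500

v = 1.7500, ω = -0.7500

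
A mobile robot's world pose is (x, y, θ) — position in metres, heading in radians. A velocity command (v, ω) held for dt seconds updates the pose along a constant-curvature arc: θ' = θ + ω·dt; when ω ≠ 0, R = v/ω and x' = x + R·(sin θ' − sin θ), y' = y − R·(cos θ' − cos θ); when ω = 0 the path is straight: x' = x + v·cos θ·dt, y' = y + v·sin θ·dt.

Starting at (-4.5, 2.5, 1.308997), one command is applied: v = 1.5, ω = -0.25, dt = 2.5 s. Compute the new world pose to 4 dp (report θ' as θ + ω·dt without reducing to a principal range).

θ' = 1.3090 + -0.25·2.5 = 0.6840
R = v/ω = 1.5/-0.25 = -6.0000
x' = -4.5 + -6.0000·(sin 0.6840 − sin 1.3090) = -2.4958
y' = 2.5 − -6.0000·(cos 0.6840 − cos 1.3090) = 5.5974

(-2.4958, 5.5974, 0.6840)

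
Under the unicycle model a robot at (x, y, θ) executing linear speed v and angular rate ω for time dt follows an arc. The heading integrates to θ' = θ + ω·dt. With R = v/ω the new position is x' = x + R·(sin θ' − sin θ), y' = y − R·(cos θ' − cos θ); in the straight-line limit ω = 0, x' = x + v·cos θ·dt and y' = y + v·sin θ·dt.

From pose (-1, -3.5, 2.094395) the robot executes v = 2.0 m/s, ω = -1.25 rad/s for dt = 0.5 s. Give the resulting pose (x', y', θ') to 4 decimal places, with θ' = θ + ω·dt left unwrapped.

θ' = 2.0944 + -1.25·0.5 = 1.4694
R = v/ω = 2.0/-1.25 = -1.6000
x' = -1 + -1.6000·(sin 1.4694 − sin 2.0944) = -1.2061
y' = -3.5 − -1.6000·(cos 1.4694 − cos 2.0944) = -2.5380

(-1.2061, -2.5380, 1.4694)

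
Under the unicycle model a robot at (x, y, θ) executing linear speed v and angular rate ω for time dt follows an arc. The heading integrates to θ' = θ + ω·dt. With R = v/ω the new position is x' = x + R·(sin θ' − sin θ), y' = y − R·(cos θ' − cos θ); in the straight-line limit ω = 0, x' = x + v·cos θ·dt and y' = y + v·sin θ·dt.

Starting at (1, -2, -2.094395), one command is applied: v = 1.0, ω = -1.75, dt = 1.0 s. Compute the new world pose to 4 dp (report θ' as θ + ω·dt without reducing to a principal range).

(0.1358, -2.1503, -3.8444)

θ' = -2.0944 + -1.75·1.0 = -3.8444
R = v/ω = 1.0/-1.75 = -0.5714
x' = 1 + -0.5714·(sin -3.8444 − sin -2.0944) = 0.1358
y' = -2 − -0.5714·(cos -3.8444 − cos -2.0944) = -2.1503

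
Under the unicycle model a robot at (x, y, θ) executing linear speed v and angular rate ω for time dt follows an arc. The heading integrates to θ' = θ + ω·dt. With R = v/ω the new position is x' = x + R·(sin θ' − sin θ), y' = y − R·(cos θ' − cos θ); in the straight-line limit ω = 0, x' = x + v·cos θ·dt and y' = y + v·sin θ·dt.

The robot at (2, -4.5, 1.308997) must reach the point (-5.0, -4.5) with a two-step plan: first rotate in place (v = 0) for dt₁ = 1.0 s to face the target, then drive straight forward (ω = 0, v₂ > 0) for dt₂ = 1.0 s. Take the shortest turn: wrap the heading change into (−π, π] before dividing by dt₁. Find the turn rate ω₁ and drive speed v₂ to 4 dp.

heading to target = atan2(-4.5−-4.5, -5−2) = 3.1416
Δθ = wrap(3.1416 − 1.3090) = 1.8326; ω₁ = Δθ/dt₁ = 1.8326
distance = √((-5−2)² + (-4.5−-4.5)²) = 7.0000; v₂ = distance/dt₂ = 7.0000

ω₁ = 1.8326, v₂ = 7.0000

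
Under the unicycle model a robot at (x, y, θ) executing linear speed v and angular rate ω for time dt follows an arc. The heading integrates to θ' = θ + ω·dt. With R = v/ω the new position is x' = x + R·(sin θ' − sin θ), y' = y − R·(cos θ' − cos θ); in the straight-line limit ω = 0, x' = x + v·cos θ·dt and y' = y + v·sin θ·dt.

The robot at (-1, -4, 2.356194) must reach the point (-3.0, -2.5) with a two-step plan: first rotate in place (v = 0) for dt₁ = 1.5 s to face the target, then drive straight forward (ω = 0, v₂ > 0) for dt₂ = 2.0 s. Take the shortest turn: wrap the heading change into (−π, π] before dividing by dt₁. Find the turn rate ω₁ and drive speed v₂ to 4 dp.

ω₁ = 0.0946, v₂ = 1.2500

heading to target = atan2(-2.5−-4, -3−-1) = 2.4981
Δθ = wrap(2.4981 − 2.3562) = 0.1419; ω₁ = Δθ/dt₁ = 0.0946
distance = √((-3−-1)² + (-2.5−-4)²) = 2.5000; v₂ = distance/dt₂ = 1.2500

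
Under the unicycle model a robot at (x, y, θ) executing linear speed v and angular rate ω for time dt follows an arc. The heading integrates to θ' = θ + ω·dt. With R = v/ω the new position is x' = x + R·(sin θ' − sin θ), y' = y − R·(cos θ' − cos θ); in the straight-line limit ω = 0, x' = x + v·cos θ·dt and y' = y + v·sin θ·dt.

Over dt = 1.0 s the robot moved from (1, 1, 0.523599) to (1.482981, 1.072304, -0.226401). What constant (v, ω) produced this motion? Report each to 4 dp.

v = 0.5000, ω = -0.7500

Δθ = -0.226401 − 0.523599 = -0.750000
ω = Δθ/dt = -0.750000/1.0 = -0.7500
R = Δx/(sin θ' − sin θ) = -0.6667
v = R·ω = -0.6667·-0.7500 = 0.5000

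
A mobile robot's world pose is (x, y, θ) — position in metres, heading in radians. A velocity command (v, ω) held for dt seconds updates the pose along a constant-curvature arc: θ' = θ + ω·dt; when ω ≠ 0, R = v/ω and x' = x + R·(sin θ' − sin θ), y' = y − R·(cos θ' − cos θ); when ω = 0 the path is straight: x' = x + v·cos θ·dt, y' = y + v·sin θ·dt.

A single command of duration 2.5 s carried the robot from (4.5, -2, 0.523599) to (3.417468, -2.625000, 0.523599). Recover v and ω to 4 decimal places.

Δθ = 0.523599 − 0.523599 = 0.000000
ω = Δθ/dt = 0.000000/2.5 = 0.0000
ω = 0 → v = (Δx·cos θ + Δy·sin θ)/dt = -0.5000

v = -0.5000, ω = 0.0000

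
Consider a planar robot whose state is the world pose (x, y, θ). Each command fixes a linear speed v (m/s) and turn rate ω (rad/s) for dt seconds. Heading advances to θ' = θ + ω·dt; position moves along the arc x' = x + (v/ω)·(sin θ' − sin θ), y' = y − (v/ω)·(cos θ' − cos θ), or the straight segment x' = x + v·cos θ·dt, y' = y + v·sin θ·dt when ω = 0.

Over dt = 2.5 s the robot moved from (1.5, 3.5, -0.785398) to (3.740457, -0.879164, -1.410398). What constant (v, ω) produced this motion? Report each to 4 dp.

Δθ = -1.410398 − -0.785398 = -0.625000
ω = Δθ/dt = -0.625000/2.5 = -0.2500
R = −Δy/(cos θ' − cos θ) = -8.0000
v = R·ω = -8.0000·-0.2500 = 2.0000

v = 2.0000, ω = -0.2500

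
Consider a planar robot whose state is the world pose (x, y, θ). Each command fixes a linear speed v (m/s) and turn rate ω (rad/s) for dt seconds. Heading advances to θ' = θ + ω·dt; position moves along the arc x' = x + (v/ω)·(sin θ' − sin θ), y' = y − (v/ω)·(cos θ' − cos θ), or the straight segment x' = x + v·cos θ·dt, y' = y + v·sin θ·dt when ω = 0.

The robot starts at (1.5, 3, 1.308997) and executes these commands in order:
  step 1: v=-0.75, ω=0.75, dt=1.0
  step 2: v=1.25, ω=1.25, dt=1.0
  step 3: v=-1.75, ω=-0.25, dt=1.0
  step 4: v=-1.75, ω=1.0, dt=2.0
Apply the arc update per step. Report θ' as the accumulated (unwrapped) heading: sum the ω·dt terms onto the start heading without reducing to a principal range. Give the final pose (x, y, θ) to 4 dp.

(4.0671, 5.2016, 5.0590)

step 1: θ'=2.0590 (R=-1.0000) → pose (1.5827, 2.2721, 2.0590)
step 2: θ'=3.3090 (R=1.0000) → pose (0.5329, 2.7891, 3.3090)
step 3: θ'=3.0590 (R=7.0000) → pose (2.2768, 2.8631, 3.0590)
step 4: θ'=5.0590 (R=-1.7500) → pose (4.0671, 5.2016, 5.0590)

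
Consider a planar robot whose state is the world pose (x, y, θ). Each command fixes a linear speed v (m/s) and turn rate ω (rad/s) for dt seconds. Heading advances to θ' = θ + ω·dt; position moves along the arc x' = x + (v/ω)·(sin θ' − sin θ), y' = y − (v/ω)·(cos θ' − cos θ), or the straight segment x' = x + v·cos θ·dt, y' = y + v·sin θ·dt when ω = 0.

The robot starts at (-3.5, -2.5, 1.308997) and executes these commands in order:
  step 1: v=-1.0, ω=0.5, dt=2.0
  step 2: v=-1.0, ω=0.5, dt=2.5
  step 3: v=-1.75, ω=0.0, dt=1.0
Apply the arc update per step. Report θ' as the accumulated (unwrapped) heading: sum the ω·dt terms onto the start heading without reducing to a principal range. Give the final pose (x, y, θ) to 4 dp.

(0.8424, -4.1365, 3.5590)

step 1: θ'=2.3090 (R=-2.0000) → pose (-3.0475, -4.3636, 2.3090)
step 2: θ'=3.5590 (R=-2.0000) → pose (-0.7574, -4.8459, 3.5590)
step 3: θ'=3.5590 (straight) → pose (0.8424, -4.1365, 3.5590)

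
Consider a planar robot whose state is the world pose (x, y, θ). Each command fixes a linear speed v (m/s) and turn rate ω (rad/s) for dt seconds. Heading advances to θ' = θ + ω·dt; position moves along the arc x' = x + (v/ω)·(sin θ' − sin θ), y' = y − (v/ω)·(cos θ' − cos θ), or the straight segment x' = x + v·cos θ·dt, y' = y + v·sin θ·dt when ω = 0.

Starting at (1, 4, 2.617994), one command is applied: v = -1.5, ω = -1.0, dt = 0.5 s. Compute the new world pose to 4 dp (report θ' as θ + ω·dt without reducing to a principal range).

(1.5310, 3.4814, 2.1180)

θ' = 2.6180 + -1.0·0.5 = 2.1180
R = v/ω = -1.5/-1.0 = 1.5000
x' = 1 + 1.5000·(sin 2.1180 − sin 2.6180) = 1.5310
y' = 4 − 1.5000·(cos 2.1180 − cos 2.6180) = 3.4814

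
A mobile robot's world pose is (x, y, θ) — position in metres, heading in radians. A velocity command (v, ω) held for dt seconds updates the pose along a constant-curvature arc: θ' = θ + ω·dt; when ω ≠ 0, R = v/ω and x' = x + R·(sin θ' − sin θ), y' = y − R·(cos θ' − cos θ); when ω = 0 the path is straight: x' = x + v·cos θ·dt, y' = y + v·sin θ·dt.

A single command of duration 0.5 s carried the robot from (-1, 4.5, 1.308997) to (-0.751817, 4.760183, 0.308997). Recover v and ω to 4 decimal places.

v = 0.7500, ω = -2.0000

Δθ = 0.308997 − 1.308997 = -1.000000
ω = Δθ/dt = -1.000000/0.5 = -2.0000
R = −Δy/(cos θ' − cos θ) = -0.3750
v = R·ω = -0.3750·-2.0000 = 0.7500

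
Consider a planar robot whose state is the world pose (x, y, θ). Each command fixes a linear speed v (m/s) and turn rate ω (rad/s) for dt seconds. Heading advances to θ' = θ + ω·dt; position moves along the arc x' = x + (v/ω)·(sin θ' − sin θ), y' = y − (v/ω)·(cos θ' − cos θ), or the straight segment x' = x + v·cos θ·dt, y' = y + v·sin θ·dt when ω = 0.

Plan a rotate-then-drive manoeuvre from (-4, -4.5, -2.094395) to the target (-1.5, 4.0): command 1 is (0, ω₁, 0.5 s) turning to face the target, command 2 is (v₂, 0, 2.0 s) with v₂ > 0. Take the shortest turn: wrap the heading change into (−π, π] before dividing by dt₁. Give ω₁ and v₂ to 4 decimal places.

ω₁ = -5.8081, v₂ = 4.4300

heading to target = atan2(4−-4.5, -1.5−-4) = 1.2847
Δθ = wrap(1.2847 − -2.0944) = -2.9040; ω₁ = Δθ/dt₁ = -5.8081
distance = √((-1.5−-4)² + (4−-4.5)²) = 8.8600; v₂ = distance/dt₂ = 4.4300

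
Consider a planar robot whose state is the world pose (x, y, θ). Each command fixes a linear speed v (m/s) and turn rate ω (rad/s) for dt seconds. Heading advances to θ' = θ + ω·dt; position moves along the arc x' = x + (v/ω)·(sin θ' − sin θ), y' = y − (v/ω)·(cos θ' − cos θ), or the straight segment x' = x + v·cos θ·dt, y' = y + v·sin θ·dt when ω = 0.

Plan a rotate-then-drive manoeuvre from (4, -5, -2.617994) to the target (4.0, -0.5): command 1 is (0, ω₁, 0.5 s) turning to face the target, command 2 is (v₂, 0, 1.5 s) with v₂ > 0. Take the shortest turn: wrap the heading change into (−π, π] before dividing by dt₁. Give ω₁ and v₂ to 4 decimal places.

heading to target = atan2(-0.5−-5, 4−4) = 1.5708
Δθ = wrap(1.5708 − -2.6180) = -2.0944; ω₁ = Δθ/dt₁ = -4.1888
distance = √((4−4)² + (-0.5−-5)²) = 4.5000; v₂ = distance/dt₂ = 3.0000

ω₁ = -4.1888, v₂ = 3.0000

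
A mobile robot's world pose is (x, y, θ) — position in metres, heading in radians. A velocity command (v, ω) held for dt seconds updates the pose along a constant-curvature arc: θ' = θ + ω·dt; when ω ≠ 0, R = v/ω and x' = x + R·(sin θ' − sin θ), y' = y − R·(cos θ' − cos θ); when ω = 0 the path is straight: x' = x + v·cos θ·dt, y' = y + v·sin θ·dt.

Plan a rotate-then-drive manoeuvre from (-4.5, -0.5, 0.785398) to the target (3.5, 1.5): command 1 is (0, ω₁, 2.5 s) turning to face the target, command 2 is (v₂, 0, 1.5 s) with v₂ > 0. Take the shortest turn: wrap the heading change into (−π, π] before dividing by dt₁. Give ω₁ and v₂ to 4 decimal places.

ω₁ = -0.2162, v₂ = 5.4975

heading to target = atan2(1.5−-0.5, 3.5−-4.5) = 0.2450
Δθ = wrap(0.2450 − 0.7854) = -0.5404; ω₁ = Δθ/dt₁ = -0.2162
distance = √((3.5−-4.5)² + (1.5−-0.5)²) = 8.2462; v₂ = distance/dt₂ = 5.4975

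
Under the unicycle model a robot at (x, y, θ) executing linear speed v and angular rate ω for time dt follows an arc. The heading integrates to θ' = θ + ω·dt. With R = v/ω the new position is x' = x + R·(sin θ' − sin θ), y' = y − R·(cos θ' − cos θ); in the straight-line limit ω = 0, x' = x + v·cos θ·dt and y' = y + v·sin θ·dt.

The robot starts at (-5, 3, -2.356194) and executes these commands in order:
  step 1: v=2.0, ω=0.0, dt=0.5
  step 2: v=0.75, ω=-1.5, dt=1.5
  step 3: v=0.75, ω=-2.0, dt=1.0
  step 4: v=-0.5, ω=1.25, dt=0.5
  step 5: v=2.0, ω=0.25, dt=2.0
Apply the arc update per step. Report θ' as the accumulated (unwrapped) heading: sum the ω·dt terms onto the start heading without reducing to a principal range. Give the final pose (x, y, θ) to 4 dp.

(-2.9413, 5.0671, -5.4812)

step 1: θ'=-2.3562 (straight) → pose (-5.7071, 2.2929, -2.3562)
step 2: θ'=-4.6062 (R=-0.5000) → pose (-6.5578, 2.5934, -4.6062)
step 3: θ'=-6.6062 (R=-0.3750) → pose (-6.0659, 2.9888, -6.6062)
step 4: θ'=-5.9812 (R=-0.4000) → pose (-6.3119, 2.9914, -5.9812)
step 5: θ'=-5.4812 (R=8.0000) → pose (-2.9413, 5.0671, -5.4812)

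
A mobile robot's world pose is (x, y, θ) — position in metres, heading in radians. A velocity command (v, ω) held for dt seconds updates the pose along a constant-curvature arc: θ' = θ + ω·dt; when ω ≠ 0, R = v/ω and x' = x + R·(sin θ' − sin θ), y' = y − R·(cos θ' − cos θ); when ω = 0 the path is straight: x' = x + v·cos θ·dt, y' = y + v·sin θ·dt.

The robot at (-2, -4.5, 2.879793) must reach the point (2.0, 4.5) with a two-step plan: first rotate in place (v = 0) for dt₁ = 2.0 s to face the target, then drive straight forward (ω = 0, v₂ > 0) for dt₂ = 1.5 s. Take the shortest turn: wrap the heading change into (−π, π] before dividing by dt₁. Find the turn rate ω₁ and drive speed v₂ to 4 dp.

heading to target = atan2(4.5−-4.5, 2−-2) = 1.1526
Δθ = wrap(1.1526 − 2.8798) = -1.7272; ω₁ = Δθ/dt₁ = -0.8636
distance = √((2−-2)² + (4.5−-4.5)²) = 9.8489; v₂ = distance/dt₂ = 6.5659

ω₁ = -0.8636, v₂ = 6.5659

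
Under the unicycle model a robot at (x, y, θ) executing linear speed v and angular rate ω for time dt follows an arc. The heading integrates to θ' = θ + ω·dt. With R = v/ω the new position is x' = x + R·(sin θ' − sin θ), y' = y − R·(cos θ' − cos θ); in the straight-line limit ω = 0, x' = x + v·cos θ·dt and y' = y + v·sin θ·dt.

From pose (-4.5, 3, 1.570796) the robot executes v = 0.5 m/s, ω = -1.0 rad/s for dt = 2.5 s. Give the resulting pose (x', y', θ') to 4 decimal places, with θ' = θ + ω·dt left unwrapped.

(-3.5994, 3.2992, -0.9292)

θ' = 1.5708 + -1.0·2.5 = -0.9292
R = v/ω = 0.5/-1.0 = -0.5000
x' = -4.5 + -0.5000·(sin -0.9292 − sin 1.5708) = -3.5994
y' = 3 − -0.5000·(cos -0.9292 − cos 1.5708) = 3.2992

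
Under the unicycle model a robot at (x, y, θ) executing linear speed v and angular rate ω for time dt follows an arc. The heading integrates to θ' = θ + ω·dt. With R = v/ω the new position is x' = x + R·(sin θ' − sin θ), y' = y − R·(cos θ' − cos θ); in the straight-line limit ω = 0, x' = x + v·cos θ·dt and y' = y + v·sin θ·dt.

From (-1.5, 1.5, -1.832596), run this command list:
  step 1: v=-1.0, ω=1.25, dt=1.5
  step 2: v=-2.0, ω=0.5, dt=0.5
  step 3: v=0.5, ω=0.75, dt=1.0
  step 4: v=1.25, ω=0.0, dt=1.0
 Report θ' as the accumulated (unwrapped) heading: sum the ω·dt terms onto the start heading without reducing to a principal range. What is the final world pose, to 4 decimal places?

(-2.2764, 3.7219, 1.0424)

step 1: θ'=0.0424 (R=-0.8000) → pose (-2.3067, 2.5063, 0.0424)
step 2: θ'=0.2924 (R=-4.0000) → pose (-3.2901, 2.3401, 0.2924)
step 3: θ'=1.0424 (R=0.6667) → pose (-2.9065, 2.6424, 1.0424)
step 4: θ'=1.0424 (straight) → pose (-2.2764, 3.7219, 1.0424)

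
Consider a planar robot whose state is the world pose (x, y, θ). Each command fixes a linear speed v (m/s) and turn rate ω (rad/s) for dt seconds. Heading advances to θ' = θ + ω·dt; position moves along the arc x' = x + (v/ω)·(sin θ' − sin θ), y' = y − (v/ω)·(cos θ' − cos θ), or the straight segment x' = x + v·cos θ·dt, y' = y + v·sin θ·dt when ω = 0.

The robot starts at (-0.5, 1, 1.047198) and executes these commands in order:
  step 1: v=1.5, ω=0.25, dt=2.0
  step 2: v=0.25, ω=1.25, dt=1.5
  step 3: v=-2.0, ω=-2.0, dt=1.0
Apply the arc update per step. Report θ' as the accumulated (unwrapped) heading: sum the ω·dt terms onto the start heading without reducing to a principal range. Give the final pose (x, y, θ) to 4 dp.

(1.3128, 2.9464, 1.4222)

step 1: θ'=1.5472 (R=6.0000) → pose (0.3022, 3.8584, 1.5472)
step 2: θ'=3.4222 (R=0.2000) → pose (0.0468, 4.0553, 3.4222)
step 3: θ'=1.4222 (R=1.0000) → pose (1.3128, 2.9464, 1.4222)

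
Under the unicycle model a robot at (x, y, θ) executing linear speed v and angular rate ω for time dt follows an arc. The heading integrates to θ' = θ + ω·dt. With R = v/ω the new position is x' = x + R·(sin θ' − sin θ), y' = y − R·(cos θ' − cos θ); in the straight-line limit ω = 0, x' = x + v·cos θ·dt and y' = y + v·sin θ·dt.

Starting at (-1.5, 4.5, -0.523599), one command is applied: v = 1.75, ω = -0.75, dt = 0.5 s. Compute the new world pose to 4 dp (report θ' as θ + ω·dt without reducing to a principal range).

(-0.8409, 3.9323, -0.8986)

θ' = -0.5236 + -0.75·0.5 = -0.8986
R = v/ω = 1.75/-0.75 = -2.3333
x' = -1.5 + -2.3333·(sin -0.8986 − sin -0.5236) = -0.8409
y' = 4.5 − -2.3333·(cos -0.8986 − cos -0.5236) = 3.9323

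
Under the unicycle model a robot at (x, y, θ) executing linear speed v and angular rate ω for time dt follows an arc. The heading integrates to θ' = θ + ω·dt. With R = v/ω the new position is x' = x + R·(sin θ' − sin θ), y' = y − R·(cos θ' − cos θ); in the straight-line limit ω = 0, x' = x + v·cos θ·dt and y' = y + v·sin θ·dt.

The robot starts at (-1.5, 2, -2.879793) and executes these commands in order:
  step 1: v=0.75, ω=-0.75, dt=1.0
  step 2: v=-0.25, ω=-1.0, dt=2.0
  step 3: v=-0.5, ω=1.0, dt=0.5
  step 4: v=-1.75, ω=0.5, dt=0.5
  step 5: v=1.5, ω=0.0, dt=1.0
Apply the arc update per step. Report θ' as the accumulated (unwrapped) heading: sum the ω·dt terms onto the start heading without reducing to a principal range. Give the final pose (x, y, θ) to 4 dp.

(-2.3479, 2.1125, -4.8798)

step 1: θ'=-3.6298 (R=-1.0000) → pose (-2.2279, 2.0827, -3.6298)
step 2: θ'=-5.6298 (R=0.2500) → pose (-2.1931, 1.6634, -5.6298)
step 3: θ'=-5.1298 (R=-0.5000) → pose (-2.3463, 1.4691, -5.1298)
step 4: θ'=-4.8798 (R=-3.5000) → pose (-2.5978, 0.6334, -4.8798)
step 5: θ'=-4.8798 (straight) → pose (-2.3479, 2.1125, -4.8798)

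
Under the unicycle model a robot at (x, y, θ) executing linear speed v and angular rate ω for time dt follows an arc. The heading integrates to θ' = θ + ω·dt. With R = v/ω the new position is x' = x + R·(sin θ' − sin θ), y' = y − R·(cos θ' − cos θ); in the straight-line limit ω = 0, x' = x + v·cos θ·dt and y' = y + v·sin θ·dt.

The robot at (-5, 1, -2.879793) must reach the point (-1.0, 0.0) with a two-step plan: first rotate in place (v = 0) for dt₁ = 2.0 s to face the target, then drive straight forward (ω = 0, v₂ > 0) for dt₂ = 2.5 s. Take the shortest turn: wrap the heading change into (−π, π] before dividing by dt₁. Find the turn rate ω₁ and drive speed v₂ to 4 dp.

ω₁ = 1.3174, v₂ = 1.6492

heading to target = atan2(0−1, -1−-5) = -0.2450
Δθ = wrap(-0.2450 − -2.8798) = 2.6348; ω₁ = Δθ/dt₁ = 1.3174
distance = √((-1−-5)² + (0−1)²) = 4.1231; v₂ = distance/dt₂ = 1.6492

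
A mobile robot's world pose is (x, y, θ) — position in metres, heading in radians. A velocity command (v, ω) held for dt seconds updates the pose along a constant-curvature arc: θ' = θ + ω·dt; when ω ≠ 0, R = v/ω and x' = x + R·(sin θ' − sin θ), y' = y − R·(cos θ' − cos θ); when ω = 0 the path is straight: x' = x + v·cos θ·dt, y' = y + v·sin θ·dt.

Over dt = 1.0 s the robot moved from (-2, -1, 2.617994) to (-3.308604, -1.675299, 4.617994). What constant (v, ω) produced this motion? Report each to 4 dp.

v = 1.7500, ω = 2.0000

Δθ = 4.617994 − 2.617994 = 2.000000
ω = Δθ/dt = 2.000000/1.0 = 2.0000
R = Δx/(sin θ' − sin θ) = 0.8750
v = R·ω = 0.8750·2.0000 = 1.7500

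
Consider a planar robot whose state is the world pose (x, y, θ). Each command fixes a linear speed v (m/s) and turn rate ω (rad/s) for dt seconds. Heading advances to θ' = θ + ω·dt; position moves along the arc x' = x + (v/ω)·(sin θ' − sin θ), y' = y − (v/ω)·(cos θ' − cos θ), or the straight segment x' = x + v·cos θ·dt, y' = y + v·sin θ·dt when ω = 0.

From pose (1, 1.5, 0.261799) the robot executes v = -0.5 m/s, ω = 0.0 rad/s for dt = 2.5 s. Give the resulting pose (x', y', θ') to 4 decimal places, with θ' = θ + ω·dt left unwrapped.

(-0.2074, 1.1765, 0.2618)

θ' = 0.2618 + 0.0·2.5 = 0.2618
ω = 0 → straight: x' = 1 + -0.5·cos(0.2618)·2.5 = -0.2074
y' = 1.5 + -0.5·sin(0.2618)·2.5 = 1.1765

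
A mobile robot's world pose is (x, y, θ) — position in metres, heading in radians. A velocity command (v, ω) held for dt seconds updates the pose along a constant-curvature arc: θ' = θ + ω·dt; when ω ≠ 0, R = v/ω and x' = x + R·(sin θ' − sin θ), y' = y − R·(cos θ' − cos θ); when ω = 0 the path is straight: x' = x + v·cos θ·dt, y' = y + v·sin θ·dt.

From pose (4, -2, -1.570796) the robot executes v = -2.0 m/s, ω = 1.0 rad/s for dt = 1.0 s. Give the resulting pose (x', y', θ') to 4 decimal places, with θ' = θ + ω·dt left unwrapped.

θ' = -1.5708 + 1.0·1.0 = -0.5708
R = v/ω = -2.0/1.0 = -2.0000
x' = 4 + -2.0000·(sin -0.5708 − sin -1.5708) = 3.0806
y' = -2 − -2.0000·(cos -0.5708 − cos -1.5708) = -0.3171

(3.0806, -0.3171, -0.5708)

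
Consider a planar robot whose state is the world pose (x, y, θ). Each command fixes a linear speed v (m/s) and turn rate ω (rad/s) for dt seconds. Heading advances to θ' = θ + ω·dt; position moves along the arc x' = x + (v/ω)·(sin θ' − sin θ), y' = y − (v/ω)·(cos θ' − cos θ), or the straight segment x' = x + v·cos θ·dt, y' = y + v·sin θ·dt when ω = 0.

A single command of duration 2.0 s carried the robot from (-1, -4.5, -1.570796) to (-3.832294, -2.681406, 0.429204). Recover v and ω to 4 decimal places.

Δθ = 0.429204 − -1.570796 = 2.000000
ω = Δθ/dt = 2.000000/2.0 = 1.0000
R = Δx/(sin θ' − sin θ) = -2.0000
v = R·ω = -2.0000·1.0000 = -2.0000

v = -2.0000, ω = 1.0000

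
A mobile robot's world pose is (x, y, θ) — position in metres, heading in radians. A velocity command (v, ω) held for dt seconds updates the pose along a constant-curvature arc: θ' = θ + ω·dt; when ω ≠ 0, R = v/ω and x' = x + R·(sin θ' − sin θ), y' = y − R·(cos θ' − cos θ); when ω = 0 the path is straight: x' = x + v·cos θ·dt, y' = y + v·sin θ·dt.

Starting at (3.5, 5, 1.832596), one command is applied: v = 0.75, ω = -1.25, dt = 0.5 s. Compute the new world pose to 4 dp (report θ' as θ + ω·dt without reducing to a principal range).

(3.5187, 5.3685, 1.2076)

θ' = 1.8326 + -1.25·0.5 = 1.2076
R = v/ω = 0.75/-1.25 = -0.6000
x' = 3.5 + -0.6000·(sin 1.2076 − sin 1.8326) = 3.5187
y' = 5 − -0.6000·(cos 1.2076 − cos 1.8326) = 5.3685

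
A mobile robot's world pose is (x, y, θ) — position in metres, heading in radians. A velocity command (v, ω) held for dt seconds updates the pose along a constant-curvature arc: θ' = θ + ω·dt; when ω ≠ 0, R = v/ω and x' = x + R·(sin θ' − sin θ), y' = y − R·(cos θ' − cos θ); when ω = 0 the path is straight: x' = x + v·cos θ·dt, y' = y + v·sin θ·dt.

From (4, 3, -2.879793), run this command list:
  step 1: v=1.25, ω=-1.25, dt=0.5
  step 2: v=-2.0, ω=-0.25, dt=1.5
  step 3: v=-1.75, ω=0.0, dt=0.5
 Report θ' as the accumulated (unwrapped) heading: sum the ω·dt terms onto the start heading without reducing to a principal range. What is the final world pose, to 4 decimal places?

step 1: θ'=-3.5048 (R=-1.0000) → pose (3.3859, 3.0312, -3.5048)
step 2: θ'=-3.8798 (R=8.0000) → pose (5.9274, 1.4705, -3.8798)
step 3: θ'=-3.8798 (straight) → pose (6.5747, 0.8817, -3.8798)

(6.5747, 0.8817, -3.8798)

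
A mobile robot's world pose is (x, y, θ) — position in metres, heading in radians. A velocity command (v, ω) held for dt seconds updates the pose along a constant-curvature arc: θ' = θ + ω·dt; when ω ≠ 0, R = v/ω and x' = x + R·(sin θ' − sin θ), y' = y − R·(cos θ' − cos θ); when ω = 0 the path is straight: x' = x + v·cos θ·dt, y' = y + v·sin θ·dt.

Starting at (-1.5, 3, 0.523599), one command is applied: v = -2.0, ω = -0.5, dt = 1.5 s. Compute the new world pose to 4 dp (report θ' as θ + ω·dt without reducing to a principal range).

(-4.3979, 2.5662, -0.2264)

θ' = 0.5236 + -0.5·1.5 = -0.2264
R = v/ω = -2.0/-0.5 = 4.0000
x' = -1.5 + 4.0000·(sin -0.2264 − sin 0.5236) = -4.3979
y' = 3 − 4.0000·(cos -0.2264 − cos 0.5236) = 2.5662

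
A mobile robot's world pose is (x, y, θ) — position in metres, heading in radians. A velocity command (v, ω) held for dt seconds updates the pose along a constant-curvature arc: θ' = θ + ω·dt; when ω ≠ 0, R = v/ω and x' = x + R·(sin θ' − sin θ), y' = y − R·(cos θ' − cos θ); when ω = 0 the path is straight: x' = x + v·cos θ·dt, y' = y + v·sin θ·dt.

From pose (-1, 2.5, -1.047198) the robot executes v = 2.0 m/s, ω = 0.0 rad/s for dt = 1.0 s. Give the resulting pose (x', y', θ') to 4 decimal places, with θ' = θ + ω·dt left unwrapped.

θ' = -1.0472 + 0.0·1.0 = -1.0472
ω = 0 → straight: x' = -1 + 2.0·cos(-1.0472)·1.0 = 0.0000
y' = 2.5 + 2.0·sin(-1.0472)·1.0 = 0.7679

(0.0000, 0.7679, -1.0472)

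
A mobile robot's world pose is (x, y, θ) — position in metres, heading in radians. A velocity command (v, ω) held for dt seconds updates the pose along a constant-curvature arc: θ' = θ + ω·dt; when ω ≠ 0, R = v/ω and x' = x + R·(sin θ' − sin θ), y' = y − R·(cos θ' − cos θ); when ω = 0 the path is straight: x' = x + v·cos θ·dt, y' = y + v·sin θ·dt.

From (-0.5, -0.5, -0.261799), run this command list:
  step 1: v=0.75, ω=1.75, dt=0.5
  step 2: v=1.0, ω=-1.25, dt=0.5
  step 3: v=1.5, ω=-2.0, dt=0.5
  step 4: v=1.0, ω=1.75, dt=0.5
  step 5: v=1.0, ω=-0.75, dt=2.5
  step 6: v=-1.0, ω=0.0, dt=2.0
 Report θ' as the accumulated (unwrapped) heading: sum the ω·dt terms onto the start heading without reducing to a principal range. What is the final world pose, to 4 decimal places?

(3.2385, -0.9874, -2.0118)

step 1: θ'=0.6132 (R=0.4286) → pose (-0.1424, -0.4365, 0.6132)
step 2: θ'=-0.0118 (R=-0.8000) → pose (0.3274, -0.2908, -0.0118)
step 3: θ'=-1.0118 (R=-0.7500) → pose (0.9544, -0.6430, -1.0118)
step 4: θ'=-0.1368 (R=0.5714) → pose (1.3609, -0.9061, -0.1368)
step 5: θ'=-2.0118 (R=-1.3333) → pose (2.3848, -2.7961, -2.0118)
step 6: θ'=-2.0118 (straight) → pose (3.2385, -0.9874, -2.0118)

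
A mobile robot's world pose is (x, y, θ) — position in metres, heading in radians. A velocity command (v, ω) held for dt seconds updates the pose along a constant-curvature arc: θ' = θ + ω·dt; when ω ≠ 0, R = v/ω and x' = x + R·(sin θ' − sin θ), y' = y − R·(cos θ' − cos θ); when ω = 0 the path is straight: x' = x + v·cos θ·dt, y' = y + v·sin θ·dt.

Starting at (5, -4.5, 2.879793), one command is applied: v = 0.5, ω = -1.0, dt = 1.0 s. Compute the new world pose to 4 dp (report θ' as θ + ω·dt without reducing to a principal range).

θ' = 2.8798 + -1.0·1.0 = 1.8798
R = v/ω = 0.5/-1.0 = -0.5000
x' = 5 + -0.5000·(sin 1.8798 − sin 2.8798) = 4.6531
y' = -4.5 − -0.5000·(cos 1.8798 − cos 2.8798) = -4.1691

(4.6531, -4.1691, 1.8798)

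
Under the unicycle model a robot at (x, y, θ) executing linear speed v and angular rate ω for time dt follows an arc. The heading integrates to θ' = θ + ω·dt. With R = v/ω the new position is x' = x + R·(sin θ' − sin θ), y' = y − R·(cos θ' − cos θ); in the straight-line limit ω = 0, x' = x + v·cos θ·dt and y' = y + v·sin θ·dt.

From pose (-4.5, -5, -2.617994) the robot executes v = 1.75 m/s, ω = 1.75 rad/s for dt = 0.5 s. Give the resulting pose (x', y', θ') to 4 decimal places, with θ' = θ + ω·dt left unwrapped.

θ' = -2.6180 + 1.75·0.5 = -1.7430
R = v/ω = 1.75/1.75 = 1.0000
x' = -4.5 + 1.0000·(sin -1.7430 − sin -2.6180) = -4.9852
y' = -5 − 1.0000·(cos -1.7430 − cos -2.6180) = -5.6947

(-4.9852, -5.6947, -1.7430)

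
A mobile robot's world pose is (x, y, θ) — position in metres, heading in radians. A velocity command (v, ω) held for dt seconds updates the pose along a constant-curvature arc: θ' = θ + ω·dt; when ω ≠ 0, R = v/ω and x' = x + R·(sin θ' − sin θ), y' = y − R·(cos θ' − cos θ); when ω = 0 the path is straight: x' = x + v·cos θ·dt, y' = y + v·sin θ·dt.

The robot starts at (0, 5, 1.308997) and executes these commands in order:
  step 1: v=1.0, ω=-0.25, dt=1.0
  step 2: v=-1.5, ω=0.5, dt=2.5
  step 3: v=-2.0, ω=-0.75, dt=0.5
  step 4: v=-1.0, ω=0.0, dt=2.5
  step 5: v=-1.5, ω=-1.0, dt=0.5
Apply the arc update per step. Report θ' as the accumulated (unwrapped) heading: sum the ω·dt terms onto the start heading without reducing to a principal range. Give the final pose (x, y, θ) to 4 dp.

(2.2650, -1.4859, 1.4340)

step 1: θ'=1.0590 (R=-4.0000) → pose (0.3762, 5.9237, 1.0590)
step 2: θ'=2.3090 (R=-3.0000) → pose (0.7728, 2.4356, 2.3090)
step 3: θ'=1.9340 (R=2.6667) → pose (1.2930, 1.5884, 1.9340)
step 4: θ'=1.9340 (straight) → pose (2.1812, -0.7485, 1.9340)
step 5: θ'=1.4340 (R=1.5000) → pose (2.2650, -1.4859, 1.4340)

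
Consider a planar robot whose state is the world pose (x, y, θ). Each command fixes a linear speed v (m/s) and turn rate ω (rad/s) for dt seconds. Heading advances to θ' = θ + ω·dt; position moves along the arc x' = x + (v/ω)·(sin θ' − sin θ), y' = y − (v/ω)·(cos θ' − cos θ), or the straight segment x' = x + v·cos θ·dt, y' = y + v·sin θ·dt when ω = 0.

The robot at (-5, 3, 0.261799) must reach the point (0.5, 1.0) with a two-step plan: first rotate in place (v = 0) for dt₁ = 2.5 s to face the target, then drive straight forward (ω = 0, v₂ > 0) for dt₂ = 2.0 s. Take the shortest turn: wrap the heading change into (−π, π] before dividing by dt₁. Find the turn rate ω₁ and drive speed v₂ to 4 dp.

heading to target = atan2(1−3, 0.5−-5) = -0.3488
Δθ = wrap(-0.3488 − 0.2618) = -0.6106; ω₁ = Δθ/dt₁ = -0.2442
distance = √((0.5−-5)² + (1−3)²) = 5.8523; v₂ = distance/dt₂ = 2.9262

ω₁ = -0.2442, v₂ = 2.9262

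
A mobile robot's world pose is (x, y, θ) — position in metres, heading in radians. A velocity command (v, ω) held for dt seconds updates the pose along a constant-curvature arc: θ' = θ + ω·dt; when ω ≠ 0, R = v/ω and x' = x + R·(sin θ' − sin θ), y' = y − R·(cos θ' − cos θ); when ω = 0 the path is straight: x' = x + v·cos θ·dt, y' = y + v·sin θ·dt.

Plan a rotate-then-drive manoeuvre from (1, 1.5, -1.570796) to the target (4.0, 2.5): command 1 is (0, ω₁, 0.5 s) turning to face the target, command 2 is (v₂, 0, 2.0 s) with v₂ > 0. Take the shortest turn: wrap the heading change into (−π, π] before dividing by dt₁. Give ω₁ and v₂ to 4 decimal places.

ω₁ = 3.7851, v₂ = 1.5811

heading to target = atan2(2.5−1.5, 4−1) = 0.3218
Δθ = wrap(0.3218 − -1.5708) = 1.8925; ω₁ = Δθ/dt₁ = 3.7851
distance = √((4−1)² + (2.5−1.5)²) = 3.1623; v₂ = distance/dt₂ = 1.5811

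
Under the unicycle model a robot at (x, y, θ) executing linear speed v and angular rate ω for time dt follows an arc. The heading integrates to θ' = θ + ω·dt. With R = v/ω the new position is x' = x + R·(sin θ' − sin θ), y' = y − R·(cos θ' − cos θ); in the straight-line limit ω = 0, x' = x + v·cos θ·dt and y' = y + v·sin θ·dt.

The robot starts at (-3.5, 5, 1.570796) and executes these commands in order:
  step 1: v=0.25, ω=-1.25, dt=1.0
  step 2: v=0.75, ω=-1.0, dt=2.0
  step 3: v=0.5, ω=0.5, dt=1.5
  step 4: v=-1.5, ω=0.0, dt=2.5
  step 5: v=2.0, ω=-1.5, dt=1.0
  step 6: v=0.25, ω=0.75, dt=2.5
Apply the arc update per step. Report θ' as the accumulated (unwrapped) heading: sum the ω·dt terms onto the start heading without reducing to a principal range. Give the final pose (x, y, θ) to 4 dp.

step 1: θ'=0.3208 (R=-0.2000) → pose (-3.3631, 5.1898, 0.3208)
step 2: θ'=-1.6792 (R=-0.7500) → pose (-2.3810, 4.3969, -1.6792)
step 3: θ'=-0.9292 (R=1.0000) → pose (-2.1880, 3.6902, -0.9292)
step 4: θ'=-0.9292 (straight) → pose (-4.4323, 6.6945, -0.9292)
step 5: θ'=-2.4292 (R=-1.3333) → pose (-4.6289, 4.8875, -2.4292)
step 6: θ'=-0.5542 (R=0.3333) → pose (-4.5865, 4.3518, -0.5542)

(-4.5865, 4.3518, -0.5542)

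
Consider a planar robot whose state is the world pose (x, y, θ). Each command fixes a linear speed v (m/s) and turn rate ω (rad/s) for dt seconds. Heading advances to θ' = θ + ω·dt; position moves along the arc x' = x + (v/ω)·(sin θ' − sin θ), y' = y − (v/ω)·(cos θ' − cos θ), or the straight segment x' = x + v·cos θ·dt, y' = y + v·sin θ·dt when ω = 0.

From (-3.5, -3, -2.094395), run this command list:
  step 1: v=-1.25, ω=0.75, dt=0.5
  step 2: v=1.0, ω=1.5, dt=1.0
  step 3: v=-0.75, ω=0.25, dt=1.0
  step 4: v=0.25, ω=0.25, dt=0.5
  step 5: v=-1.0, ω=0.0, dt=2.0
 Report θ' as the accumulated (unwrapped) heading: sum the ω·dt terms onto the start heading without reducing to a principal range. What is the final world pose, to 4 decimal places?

(-5.3770, -3.3906, 0.1556)

step 1: θ'=-1.7194 (R=-1.6667) → pose (-3.2951, -2.4134, -1.7194)
step 2: θ'=-0.2194 (R=0.6667) → pose (-2.7808, -3.1628, -0.2194)
step 3: θ'=0.0306 (R=-3.0000) → pose (-3.5256, -3.0923, 0.0306)
step 4: θ'=0.1556 (R=1.0000) → pose (-3.4012, -3.0807, 0.1556)
step 5: θ'=0.1556 (straight) → pose (-5.3770, -3.3906, 0.1556)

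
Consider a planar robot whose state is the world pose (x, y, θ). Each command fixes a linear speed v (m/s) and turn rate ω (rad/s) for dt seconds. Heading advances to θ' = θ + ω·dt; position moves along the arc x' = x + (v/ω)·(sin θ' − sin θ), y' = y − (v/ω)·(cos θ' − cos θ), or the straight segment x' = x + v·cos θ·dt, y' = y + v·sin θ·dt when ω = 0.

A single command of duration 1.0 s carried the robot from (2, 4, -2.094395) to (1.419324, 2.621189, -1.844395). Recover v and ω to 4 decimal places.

Δθ = -1.844395 − -2.094395 = 0.250000
ω = Δθ/dt = 0.250000/1.0 = 0.2500
R = −Δy/(cos θ' − cos θ) = 6.0000
v = R·ω = 6.0000·0.2500 = 1.5000

v = 1.5000, ω = 0.2500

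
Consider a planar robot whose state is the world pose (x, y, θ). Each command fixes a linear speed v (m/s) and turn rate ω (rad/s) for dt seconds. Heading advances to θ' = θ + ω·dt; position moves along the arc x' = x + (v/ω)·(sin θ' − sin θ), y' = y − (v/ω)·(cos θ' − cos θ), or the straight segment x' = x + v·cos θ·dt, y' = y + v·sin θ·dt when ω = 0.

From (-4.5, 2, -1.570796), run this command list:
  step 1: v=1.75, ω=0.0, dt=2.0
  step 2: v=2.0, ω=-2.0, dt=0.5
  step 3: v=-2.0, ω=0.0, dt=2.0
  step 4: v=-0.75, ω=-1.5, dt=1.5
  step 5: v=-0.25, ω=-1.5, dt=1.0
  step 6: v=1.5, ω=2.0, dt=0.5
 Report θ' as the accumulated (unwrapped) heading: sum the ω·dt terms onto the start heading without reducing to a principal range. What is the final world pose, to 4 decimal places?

step 1: θ'=-1.5708 (straight) → pose (-4.5000, -1.5000, -1.5708)
step 2: θ'=-2.5708 (R=-1.0000) → pose (-4.9597, -2.3415, -2.5708)
step 3: θ'=-2.5708 (straight) → pose (-1.5938, -0.1803, -2.5708)
step 4: θ'=-4.8208 (R=0.5000) → pose (-0.8266, -0.6551, -4.8208)
step 5: θ'=-6.3208 (R=0.1667) → pose (-0.9986, -0.8036, -6.3208)
step 6: θ'=-5.3208 (R=0.7500) → pose (-0.3549, -0.4828, -5.3208)

(-0.3549, -0.4828, -5.3208)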